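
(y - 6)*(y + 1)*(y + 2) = y^3 - 3*y^2 - 16*y - 12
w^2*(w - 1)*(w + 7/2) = w^4 + 5*w^3/2 - 7*w^2/2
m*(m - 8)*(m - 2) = m^3 - 10*m^2 + 16*m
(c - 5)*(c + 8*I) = c^2 - 5*c + 8*I*c - 40*I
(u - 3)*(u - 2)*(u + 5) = u^3 - 19*u + 30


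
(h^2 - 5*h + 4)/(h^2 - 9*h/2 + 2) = 2*(h - 1)/(2*h - 1)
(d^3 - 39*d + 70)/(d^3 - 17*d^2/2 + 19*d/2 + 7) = 2*(d^2 + 2*d - 35)/(2*d^2 - 13*d - 7)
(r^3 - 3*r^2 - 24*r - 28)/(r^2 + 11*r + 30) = (r^3 - 3*r^2 - 24*r - 28)/(r^2 + 11*r + 30)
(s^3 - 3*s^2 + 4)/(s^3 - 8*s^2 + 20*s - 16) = (s + 1)/(s - 4)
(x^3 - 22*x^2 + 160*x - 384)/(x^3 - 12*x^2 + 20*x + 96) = (x - 8)/(x + 2)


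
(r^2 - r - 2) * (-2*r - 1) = -2*r^3 + r^2 + 5*r + 2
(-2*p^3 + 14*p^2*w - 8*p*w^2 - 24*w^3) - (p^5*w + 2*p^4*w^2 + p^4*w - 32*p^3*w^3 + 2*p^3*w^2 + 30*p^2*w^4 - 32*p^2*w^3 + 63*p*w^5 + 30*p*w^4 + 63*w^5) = -p^5*w - 2*p^4*w^2 - p^4*w + 32*p^3*w^3 - 2*p^3*w^2 - 2*p^3 - 30*p^2*w^4 + 32*p^2*w^3 + 14*p^2*w - 63*p*w^5 - 30*p*w^4 - 8*p*w^2 - 63*w^5 - 24*w^3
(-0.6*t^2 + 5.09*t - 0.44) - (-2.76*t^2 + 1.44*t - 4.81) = 2.16*t^2 + 3.65*t + 4.37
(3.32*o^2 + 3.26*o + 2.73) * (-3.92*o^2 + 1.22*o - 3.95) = -13.0144*o^4 - 8.7288*o^3 - 19.8384*o^2 - 9.5464*o - 10.7835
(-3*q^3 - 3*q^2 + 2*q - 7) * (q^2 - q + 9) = -3*q^5 - 22*q^3 - 36*q^2 + 25*q - 63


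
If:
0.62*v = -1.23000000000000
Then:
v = -1.98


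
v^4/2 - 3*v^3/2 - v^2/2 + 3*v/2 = v*(v/2 + 1/2)*(v - 3)*(v - 1)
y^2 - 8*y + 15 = (y - 5)*(y - 3)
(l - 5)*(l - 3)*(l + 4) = l^3 - 4*l^2 - 17*l + 60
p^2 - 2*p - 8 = (p - 4)*(p + 2)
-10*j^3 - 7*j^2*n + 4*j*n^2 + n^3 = (-2*j + n)*(j + n)*(5*j + n)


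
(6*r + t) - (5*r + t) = r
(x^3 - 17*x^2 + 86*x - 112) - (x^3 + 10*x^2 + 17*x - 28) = -27*x^2 + 69*x - 84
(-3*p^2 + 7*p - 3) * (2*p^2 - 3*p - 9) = -6*p^4 + 23*p^3 - 54*p + 27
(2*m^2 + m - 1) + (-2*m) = 2*m^2 - m - 1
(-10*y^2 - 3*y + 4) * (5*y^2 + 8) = -50*y^4 - 15*y^3 - 60*y^2 - 24*y + 32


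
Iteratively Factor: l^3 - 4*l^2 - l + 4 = (l - 4)*(l^2 - 1) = (l - 4)*(l - 1)*(l + 1)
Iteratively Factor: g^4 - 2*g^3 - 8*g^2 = (g + 2)*(g^3 - 4*g^2) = (g - 4)*(g + 2)*(g^2) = g*(g - 4)*(g + 2)*(g)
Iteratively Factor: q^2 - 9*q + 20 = (q - 4)*(q - 5)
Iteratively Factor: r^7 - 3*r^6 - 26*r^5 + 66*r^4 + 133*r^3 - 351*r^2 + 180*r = (r - 1)*(r^6 - 2*r^5 - 28*r^4 + 38*r^3 + 171*r^2 - 180*r) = (r - 1)^2*(r^5 - r^4 - 29*r^3 + 9*r^2 + 180*r) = (r - 3)*(r - 1)^2*(r^4 + 2*r^3 - 23*r^2 - 60*r) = (r - 3)*(r - 1)^2*(r + 3)*(r^3 - r^2 - 20*r) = r*(r - 3)*(r - 1)^2*(r + 3)*(r^2 - r - 20) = r*(r - 3)*(r - 1)^2*(r + 3)*(r + 4)*(r - 5)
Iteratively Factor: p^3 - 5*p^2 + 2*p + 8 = (p + 1)*(p^2 - 6*p + 8) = (p - 2)*(p + 1)*(p - 4)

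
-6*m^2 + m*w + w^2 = (-2*m + w)*(3*m + w)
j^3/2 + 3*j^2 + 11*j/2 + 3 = (j/2 + 1/2)*(j + 2)*(j + 3)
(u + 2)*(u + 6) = u^2 + 8*u + 12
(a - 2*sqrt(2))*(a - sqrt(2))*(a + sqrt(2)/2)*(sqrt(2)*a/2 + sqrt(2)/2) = sqrt(2)*a^4/2 - 5*a^3/2 + sqrt(2)*a^3/2 - 5*a^2/2 + sqrt(2)*a^2/2 + sqrt(2)*a/2 + 2*a + 2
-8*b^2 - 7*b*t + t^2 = (-8*b + t)*(b + t)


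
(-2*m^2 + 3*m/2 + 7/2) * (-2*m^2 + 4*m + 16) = 4*m^4 - 11*m^3 - 33*m^2 + 38*m + 56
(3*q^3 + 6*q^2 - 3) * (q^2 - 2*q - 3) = 3*q^5 - 21*q^3 - 21*q^2 + 6*q + 9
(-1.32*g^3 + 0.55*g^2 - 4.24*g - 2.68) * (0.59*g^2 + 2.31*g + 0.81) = -0.7788*g^5 - 2.7247*g^4 - 2.3003*g^3 - 10.9301*g^2 - 9.6252*g - 2.1708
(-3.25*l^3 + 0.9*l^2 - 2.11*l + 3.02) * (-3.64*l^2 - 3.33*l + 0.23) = 11.83*l^5 + 7.5465*l^4 + 3.9359*l^3 - 3.7595*l^2 - 10.5419*l + 0.6946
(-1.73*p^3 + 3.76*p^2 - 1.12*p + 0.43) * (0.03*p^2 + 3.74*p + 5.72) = -0.0519*p^5 - 6.3574*p^4 + 4.1332*p^3 + 17.3313*p^2 - 4.7982*p + 2.4596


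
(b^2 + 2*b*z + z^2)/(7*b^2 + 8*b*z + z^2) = (b + z)/(7*b + z)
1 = 1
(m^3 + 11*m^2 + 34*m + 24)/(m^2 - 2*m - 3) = (m^2 + 10*m + 24)/(m - 3)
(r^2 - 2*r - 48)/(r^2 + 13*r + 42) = (r - 8)/(r + 7)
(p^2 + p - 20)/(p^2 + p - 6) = (p^2 + p - 20)/(p^2 + p - 6)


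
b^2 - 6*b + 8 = (b - 4)*(b - 2)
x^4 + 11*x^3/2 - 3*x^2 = x^2*(x - 1/2)*(x + 6)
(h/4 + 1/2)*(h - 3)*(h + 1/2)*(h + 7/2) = h^4/4 + 3*h^3/4 - 33*h^2/16 - 103*h/16 - 21/8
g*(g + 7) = g^2 + 7*g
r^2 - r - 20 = (r - 5)*(r + 4)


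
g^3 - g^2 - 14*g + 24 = (g - 3)*(g - 2)*(g + 4)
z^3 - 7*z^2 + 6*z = z*(z - 6)*(z - 1)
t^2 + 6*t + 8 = (t + 2)*(t + 4)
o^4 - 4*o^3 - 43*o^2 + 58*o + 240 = (o - 8)*(o - 3)*(o + 2)*(o + 5)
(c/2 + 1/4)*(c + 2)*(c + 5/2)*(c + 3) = c^4/2 + 4*c^3 + 89*c^2/8 + 97*c/8 + 15/4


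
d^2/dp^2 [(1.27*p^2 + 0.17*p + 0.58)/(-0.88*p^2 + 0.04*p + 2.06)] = (-8.88178419700125e-16*p^4 - 0.352704*p^3 - 16.508448*p^2 - 1.72656*p - 12.855432)/(0.681472*p^6 - 0.092928*p^5 - 4.781568*p^4 + 0.435008*p^3 + 11.193216*p^2 - 0.509232*p - 8.741816)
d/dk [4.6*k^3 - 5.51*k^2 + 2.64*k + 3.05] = 13.8*k^2 - 11.02*k + 2.64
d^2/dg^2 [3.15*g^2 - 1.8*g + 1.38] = 6.30000000000000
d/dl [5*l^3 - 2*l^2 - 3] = l*(15*l - 4)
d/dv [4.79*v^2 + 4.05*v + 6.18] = 9.58*v + 4.05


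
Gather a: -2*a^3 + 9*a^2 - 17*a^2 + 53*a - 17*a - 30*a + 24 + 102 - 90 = -2*a^3 - 8*a^2 + 6*a + 36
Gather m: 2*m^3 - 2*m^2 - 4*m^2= 2*m^3 - 6*m^2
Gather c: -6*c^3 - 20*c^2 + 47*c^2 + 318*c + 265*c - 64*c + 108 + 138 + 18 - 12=-6*c^3 + 27*c^2 + 519*c + 252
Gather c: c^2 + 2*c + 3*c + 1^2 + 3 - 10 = c^2 + 5*c - 6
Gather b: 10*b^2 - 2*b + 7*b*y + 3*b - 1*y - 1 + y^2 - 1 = 10*b^2 + b*(7*y + 1) + y^2 - y - 2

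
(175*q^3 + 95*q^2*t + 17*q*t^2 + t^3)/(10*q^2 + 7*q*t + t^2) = (35*q^2 + 12*q*t + t^2)/(2*q + t)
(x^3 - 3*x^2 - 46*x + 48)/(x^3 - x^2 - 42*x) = (x^2 - 9*x + 8)/(x*(x - 7))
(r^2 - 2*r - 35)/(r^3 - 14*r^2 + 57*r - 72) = (r^2 - 2*r - 35)/(r^3 - 14*r^2 + 57*r - 72)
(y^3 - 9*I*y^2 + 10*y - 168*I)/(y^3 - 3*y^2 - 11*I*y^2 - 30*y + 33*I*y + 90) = (y^2 - 3*I*y + 28)/(y^2 - y*(3 + 5*I) + 15*I)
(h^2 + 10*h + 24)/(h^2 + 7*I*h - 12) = (h^2 + 10*h + 24)/(h^2 + 7*I*h - 12)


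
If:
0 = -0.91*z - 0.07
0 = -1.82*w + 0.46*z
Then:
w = -0.02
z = -0.08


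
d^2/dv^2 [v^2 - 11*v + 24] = 2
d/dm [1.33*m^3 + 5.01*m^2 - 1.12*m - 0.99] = 3.99*m^2 + 10.02*m - 1.12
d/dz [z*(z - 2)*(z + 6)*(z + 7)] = 4*z^3 + 33*z^2 + 32*z - 84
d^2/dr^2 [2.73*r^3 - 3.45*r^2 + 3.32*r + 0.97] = 16.38*r - 6.9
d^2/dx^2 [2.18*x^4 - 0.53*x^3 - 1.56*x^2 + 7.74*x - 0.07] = 26.16*x^2 - 3.18*x - 3.12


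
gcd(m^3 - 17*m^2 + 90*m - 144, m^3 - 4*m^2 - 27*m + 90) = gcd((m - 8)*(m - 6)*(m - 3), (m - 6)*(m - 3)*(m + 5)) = m^2 - 9*m + 18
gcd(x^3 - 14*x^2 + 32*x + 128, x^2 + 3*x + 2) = x + 2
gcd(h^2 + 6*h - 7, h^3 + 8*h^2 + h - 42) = h + 7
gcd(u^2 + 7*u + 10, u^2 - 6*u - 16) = u + 2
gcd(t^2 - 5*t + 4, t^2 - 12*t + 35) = 1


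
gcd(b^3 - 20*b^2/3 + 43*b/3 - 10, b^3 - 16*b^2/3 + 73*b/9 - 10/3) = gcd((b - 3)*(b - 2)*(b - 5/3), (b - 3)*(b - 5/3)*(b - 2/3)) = b^2 - 14*b/3 + 5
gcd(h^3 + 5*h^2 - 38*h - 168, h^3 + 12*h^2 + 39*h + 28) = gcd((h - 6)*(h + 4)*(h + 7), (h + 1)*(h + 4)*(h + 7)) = h^2 + 11*h + 28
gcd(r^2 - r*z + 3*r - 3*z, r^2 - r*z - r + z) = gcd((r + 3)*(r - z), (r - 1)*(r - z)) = -r + z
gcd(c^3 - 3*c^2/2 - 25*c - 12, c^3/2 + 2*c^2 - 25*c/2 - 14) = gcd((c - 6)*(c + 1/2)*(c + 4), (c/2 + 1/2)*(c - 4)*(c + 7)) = 1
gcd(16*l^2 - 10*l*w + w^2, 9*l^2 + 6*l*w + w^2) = 1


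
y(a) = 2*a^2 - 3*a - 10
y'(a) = 4*a - 3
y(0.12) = -10.33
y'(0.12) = -2.52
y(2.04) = -7.80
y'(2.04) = 5.16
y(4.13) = 11.72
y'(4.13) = 13.52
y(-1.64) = 0.30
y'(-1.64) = -9.56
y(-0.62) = -7.37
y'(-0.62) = -5.48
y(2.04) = -7.80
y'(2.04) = 5.16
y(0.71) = -11.12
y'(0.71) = -0.16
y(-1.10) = -4.28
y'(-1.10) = -7.40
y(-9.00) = 179.00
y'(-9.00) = -39.00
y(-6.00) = 80.00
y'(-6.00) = -27.00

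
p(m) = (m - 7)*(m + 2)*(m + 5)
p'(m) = (m - 7)*(m + 2) + (m - 7)*(m + 5) + (m + 2)*(m + 5)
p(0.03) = -71.17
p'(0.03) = -39.00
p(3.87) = -162.97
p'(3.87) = 5.93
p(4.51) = -154.16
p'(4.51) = 22.02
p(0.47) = -88.23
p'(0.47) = -38.34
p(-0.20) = -62.21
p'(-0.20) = -38.88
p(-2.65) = 14.74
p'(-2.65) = -17.93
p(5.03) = -138.91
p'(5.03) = 36.90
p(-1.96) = -1.09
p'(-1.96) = -27.48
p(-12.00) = -1330.00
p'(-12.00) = 393.00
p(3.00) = -160.00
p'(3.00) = -12.00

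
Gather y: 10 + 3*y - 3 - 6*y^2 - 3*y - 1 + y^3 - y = y^3 - 6*y^2 - y + 6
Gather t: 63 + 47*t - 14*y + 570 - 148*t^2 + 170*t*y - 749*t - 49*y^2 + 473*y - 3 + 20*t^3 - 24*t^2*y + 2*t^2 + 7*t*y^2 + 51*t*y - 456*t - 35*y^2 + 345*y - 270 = 20*t^3 + t^2*(-24*y - 146) + t*(7*y^2 + 221*y - 1158) - 84*y^2 + 804*y + 360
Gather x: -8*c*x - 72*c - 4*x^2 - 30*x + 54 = -72*c - 4*x^2 + x*(-8*c - 30) + 54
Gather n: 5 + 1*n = n + 5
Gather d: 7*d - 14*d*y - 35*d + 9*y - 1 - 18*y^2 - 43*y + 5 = d*(-14*y - 28) - 18*y^2 - 34*y + 4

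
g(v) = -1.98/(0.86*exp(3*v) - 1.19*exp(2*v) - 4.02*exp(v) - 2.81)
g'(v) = -1.98*(-2.58*exp(3*v) + 2.38*exp(2*v) + 4.02*exp(v))/(0.86*exp(3*v) - 1.19*exp(2*v) - 4.02*exp(v) - 2.81)^2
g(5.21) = -0.00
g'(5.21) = 0.00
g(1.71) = -0.02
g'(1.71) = 0.10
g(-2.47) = 0.63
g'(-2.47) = -0.07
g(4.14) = -0.00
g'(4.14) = 0.00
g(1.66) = -0.03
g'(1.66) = 0.12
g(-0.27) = 0.32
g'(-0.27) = -0.17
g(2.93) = -0.00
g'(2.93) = 0.00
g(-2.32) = 0.62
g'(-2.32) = -0.08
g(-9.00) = 0.70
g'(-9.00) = 0.00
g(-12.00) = 0.70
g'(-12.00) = 0.00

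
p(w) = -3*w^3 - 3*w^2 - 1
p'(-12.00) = -1224.00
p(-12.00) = 4751.00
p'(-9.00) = -675.00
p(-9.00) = 1943.00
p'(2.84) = -89.63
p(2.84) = -93.92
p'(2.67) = -80.18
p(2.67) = -79.49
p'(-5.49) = -238.32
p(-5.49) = 404.99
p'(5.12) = -266.65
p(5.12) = -482.30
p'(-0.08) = 0.42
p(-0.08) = -1.02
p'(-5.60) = -248.64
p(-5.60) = 431.77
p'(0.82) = -10.97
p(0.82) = -4.67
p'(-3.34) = -80.36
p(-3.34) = 77.31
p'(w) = -9*w^2 - 6*w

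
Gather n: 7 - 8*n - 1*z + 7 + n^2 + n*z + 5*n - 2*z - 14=n^2 + n*(z - 3) - 3*z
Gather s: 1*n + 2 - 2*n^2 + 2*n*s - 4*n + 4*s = -2*n^2 - 3*n + s*(2*n + 4) + 2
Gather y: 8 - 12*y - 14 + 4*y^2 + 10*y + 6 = 4*y^2 - 2*y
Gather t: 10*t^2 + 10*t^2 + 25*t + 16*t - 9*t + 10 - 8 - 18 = 20*t^2 + 32*t - 16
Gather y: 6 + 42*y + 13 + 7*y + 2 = 49*y + 21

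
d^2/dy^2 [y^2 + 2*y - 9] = 2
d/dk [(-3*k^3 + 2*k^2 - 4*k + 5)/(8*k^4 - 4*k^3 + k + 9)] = ((-9*k^2 + 4*k - 4)*(8*k^4 - 4*k^3 + k + 9) + (32*k^3 - 12*k^2 + 1)*(3*k^3 - 2*k^2 + 4*k - 5))/(8*k^4 - 4*k^3 + k + 9)^2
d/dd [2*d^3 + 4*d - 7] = 6*d^2 + 4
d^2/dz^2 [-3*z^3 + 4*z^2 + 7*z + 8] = 8 - 18*z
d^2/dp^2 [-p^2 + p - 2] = -2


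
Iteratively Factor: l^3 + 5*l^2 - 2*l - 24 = (l - 2)*(l^2 + 7*l + 12) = (l - 2)*(l + 3)*(l + 4)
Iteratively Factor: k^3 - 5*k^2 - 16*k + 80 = (k - 4)*(k^2 - k - 20) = (k - 4)*(k + 4)*(k - 5)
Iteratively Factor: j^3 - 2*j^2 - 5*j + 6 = (j - 3)*(j^2 + j - 2) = (j - 3)*(j + 2)*(j - 1)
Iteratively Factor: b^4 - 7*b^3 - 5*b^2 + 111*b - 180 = (b - 3)*(b^3 - 4*b^2 - 17*b + 60) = (b - 5)*(b - 3)*(b^2 + b - 12) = (b - 5)*(b - 3)*(b + 4)*(b - 3)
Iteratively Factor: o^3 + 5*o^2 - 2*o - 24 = (o + 4)*(o^2 + o - 6) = (o + 3)*(o + 4)*(o - 2)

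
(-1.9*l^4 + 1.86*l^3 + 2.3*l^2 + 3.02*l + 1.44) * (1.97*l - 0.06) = -3.743*l^5 + 3.7782*l^4 + 4.4194*l^3 + 5.8114*l^2 + 2.6556*l - 0.0864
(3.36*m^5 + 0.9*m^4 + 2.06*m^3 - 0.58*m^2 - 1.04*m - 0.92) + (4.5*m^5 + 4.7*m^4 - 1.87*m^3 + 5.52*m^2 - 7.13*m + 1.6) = 7.86*m^5 + 5.6*m^4 + 0.19*m^3 + 4.94*m^2 - 8.17*m + 0.68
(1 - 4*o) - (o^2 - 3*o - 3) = -o^2 - o + 4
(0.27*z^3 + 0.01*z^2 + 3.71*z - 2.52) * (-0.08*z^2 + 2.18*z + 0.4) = -0.0216*z^5 + 0.5878*z^4 - 0.167*z^3 + 8.2934*z^2 - 4.0096*z - 1.008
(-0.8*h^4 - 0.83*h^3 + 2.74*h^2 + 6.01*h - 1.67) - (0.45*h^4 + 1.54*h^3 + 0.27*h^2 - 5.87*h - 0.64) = -1.25*h^4 - 2.37*h^3 + 2.47*h^2 + 11.88*h - 1.03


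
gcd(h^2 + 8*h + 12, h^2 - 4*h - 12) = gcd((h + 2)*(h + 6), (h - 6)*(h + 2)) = h + 2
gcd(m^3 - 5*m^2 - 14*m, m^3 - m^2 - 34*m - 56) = m^2 - 5*m - 14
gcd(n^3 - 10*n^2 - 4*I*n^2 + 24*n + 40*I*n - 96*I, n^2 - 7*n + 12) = n - 4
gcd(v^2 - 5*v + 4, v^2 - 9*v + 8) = v - 1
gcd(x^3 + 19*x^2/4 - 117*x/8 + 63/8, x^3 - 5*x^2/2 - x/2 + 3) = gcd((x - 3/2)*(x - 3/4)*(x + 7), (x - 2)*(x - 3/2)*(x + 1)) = x - 3/2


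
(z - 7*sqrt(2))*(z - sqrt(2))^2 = z^3 - 9*sqrt(2)*z^2 + 30*z - 14*sqrt(2)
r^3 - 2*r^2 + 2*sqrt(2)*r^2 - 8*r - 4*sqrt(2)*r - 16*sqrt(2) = (r - 4)*(r + 2)*(r + 2*sqrt(2))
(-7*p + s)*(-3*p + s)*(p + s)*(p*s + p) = 21*p^4*s + 21*p^4 + 11*p^3*s^2 + 11*p^3*s - 9*p^2*s^3 - 9*p^2*s^2 + p*s^4 + p*s^3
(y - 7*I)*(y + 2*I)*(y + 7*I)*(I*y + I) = I*y^4 - 2*y^3 + I*y^3 - 2*y^2 + 49*I*y^2 - 98*y + 49*I*y - 98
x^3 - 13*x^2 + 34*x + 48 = (x - 8)*(x - 6)*(x + 1)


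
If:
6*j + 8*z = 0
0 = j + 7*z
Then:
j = 0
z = 0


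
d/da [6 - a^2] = -2*a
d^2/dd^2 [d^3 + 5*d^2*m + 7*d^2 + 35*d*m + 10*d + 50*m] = 6*d + 10*m + 14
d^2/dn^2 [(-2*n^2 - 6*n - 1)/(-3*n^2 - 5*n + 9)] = 2*(24*n^3 + 189*n^2 + 531*n + 484)/(27*n^6 + 135*n^5 - 18*n^4 - 685*n^3 + 54*n^2 + 1215*n - 729)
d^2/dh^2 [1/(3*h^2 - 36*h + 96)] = 2*(-h^2 + 12*h + 4*(h - 6)^2 - 32)/(3*(h^2 - 12*h + 32)^3)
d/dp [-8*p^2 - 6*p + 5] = -16*p - 6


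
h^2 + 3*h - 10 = (h - 2)*(h + 5)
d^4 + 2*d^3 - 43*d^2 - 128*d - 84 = (d - 7)*(d + 1)*(d + 2)*(d + 6)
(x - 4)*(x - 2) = x^2 - 6*x + 8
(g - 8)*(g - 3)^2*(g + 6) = g^4 - 8*g^3 - 27*g^2 + 270*g - 432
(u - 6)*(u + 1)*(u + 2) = u^3 - 3*u^2 - 16*u - 12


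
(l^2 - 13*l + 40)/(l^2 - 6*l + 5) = (l - 8)/(l - 1)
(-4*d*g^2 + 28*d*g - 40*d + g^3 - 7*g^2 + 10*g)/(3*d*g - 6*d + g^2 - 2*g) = (-4*d*g + 20*d + g^2 - 5*g)/(3*d + g)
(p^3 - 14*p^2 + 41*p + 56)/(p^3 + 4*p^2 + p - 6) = (p^3 - 14*p^2 + 41*p + 56)/(p^3 + 4*p^2 + p - 6)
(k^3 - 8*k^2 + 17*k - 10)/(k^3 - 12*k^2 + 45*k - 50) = (k - 1)/(k - 5)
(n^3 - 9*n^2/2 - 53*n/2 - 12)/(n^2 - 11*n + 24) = (2*n^2 + 7*n + 3)/(2*(n - 3))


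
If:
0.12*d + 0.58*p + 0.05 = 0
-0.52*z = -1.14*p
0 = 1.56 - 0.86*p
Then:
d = -9.18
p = 1.81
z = 3.98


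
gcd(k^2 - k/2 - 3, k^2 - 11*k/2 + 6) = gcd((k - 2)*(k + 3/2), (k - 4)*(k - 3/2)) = 1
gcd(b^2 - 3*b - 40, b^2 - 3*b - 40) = b^2 - 3*b - 40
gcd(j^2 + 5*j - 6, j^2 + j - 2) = j - 1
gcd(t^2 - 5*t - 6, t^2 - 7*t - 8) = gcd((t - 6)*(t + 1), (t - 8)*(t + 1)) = t + 1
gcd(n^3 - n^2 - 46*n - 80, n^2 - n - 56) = n - 8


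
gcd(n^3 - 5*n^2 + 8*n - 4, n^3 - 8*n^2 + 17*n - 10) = n^2 - 3*n + 2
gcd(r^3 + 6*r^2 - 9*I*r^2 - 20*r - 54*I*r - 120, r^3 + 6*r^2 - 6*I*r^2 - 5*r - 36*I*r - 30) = r^2 + r*(6 - 5*I) - 30*I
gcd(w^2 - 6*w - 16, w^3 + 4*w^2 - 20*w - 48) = w + 2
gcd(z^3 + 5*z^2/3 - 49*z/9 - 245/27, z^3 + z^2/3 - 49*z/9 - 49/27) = z^2 - 49/9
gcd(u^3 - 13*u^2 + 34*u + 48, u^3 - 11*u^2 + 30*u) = u - 6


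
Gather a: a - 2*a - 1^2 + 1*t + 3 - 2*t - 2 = -a - t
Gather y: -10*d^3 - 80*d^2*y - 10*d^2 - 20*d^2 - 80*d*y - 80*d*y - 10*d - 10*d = -10*d^3 - 30*d^2 - 20*d + y*(-80*d^2 - 160*d)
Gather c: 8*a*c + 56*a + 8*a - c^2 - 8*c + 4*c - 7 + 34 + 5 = 64*a - c^2 + c*(8*a - 4) + 32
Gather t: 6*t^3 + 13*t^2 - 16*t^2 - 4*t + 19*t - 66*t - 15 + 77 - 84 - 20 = 6*t^3 - 3*t^2 - 51*t - 42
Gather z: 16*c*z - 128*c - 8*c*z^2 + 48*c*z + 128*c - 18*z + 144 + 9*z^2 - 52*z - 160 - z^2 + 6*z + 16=z^2*(8 - 8*c) + z*(64*c - 64)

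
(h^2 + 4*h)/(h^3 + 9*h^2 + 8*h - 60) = h*(h + 4)/(h^3 + 9*h^2 + 8*h - 60)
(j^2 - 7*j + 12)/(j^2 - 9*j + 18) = (j - 4)/(j - 6)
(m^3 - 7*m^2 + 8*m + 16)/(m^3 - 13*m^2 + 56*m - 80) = (m + 1)/(m - 5)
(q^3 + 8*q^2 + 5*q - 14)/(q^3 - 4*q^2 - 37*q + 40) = (q^2 + 9*q + 14)/(q^2 - 3*q - 40)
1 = 1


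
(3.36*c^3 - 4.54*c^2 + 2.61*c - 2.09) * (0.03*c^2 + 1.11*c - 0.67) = 0.1008*c^5 + 3.5934*c^4 - 7.2123*c^3 + 5.8762*c^2 - 4.0686*c + 1.4003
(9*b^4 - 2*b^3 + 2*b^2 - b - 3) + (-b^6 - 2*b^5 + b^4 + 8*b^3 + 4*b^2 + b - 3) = -b^6 - 2*b^5 + 10*b^4 + 6*b^3 + 6*b^2 - 6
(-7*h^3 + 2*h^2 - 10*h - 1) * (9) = -63*h^3 + 18*h^2 - 90*h - 9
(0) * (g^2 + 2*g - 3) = 0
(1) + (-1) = 0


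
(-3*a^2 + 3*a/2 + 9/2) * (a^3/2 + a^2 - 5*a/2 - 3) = -3*a^5/2 - 9*a^4/4 + 45*a^3/4 + 39*a^2/4 - 63*a/4 - 27/2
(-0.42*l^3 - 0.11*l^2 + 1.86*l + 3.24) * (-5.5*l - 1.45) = 2.31*l^4 + 1.214*l^3 - 10.0705*l^2 - 20.517*l - 4.698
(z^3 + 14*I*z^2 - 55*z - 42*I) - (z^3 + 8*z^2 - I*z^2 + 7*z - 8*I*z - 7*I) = -8*z^2 + 15*I*z^2 - 62*z + 8*I*z - 35*I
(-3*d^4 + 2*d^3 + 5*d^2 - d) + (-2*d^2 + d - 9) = -3*d^4 + 2*d^3 + 3*d^2 - 9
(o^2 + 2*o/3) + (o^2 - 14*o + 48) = 2*o^2 - 40*o/3 + 48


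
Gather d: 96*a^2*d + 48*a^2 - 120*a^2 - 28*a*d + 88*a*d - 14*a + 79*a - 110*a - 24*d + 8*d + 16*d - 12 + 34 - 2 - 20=-72*a^2 - 45*a + d*(96*a^2 + 60*a)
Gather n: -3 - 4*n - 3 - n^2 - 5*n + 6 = -n^2 - 9*n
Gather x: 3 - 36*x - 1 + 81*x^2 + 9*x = 81*x^2 - 27*x + 2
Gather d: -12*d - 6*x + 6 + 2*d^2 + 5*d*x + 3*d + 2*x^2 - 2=2*d^2 + d*(5*x - 9) + 2*x^2 - 6*x + 4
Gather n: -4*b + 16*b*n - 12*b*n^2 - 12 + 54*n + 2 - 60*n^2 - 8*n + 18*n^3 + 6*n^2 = -4*b + 18*n^3 + n^2*(-12*b - 54) + n*(16*b + 46) - 10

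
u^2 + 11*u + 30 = (u + 5)*(u + 6)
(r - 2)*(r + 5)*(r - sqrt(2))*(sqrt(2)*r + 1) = sqrt(2)*r^4 - r^3 + 3*sqrt(2)*r^3 - 11*sqrt(2)*r^2 - 3*r^2 - 3*sqrt(2)*r + 10*r + 10*sqrt(2)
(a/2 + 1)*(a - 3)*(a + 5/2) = a^3/2 + 3*a^2/4 - 17*a/4 - 15/2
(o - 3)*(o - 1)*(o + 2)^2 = o^4 - 9*o^2 - 4*o + 12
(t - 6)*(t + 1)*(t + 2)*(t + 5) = t^4 + 2*t^3 - 31*t^2 - 92*t - 60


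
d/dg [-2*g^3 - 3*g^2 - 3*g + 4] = -6*g^2 - 6*g - 3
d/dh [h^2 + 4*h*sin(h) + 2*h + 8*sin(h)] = 4*h*cos(h) + 2*h + 4*sin(h) + 8*cos(h) + 2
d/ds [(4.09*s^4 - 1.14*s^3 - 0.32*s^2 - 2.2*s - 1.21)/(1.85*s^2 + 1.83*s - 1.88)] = (15.133*s^5 + 20.3451*s^4 - 34.9292*s^3 + 9.914*s^2 + 5.6802*s + 6.3503)/(3.4225*s^4 + 6.771*s^3 - 3.6071*s^2 - 6.8808*s + 3.5344)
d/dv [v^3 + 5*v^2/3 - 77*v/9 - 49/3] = 3*v^2 + 10*v/3 - 77/9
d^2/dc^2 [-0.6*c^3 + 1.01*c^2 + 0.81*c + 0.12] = 2.02 - 3.6*c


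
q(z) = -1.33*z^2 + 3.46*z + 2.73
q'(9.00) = -20.48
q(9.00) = -73.86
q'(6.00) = -12.50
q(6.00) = -24.39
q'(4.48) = -8.46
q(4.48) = -8.46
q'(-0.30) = 4.26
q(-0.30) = 1.57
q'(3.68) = -6.33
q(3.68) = -2.55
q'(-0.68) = 5.27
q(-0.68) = -0.24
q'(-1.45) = 7.32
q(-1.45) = -5.08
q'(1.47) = -0.45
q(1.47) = 4.94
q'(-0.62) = 5.11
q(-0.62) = 0.07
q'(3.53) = -5.93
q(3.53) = -1.63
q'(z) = 3.46 - 2.66*z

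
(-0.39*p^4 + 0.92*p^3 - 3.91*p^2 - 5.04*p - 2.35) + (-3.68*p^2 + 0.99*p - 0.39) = -0.39*p^4 + 0.92*p^3 - 7.59*p^2 - 4.05*p - 2.74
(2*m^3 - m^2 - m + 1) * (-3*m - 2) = -6*m^4 - m^3 + 5*m^2 - m - 2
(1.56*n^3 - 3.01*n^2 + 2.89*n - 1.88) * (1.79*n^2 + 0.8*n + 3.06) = 2.7924*n^5 - 4.1399*n^4 + 7.5387*n^3 - 10.2638*n^2 + 7.3394*n - 5.7528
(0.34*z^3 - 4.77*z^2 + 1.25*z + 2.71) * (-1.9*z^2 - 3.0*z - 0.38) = -0.646*z^5 + 8.043*z^4 + 11.8058*z^3 - 7.0864*z^2 - 8.605*z - 1.0298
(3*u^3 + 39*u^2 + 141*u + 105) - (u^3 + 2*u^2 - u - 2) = 2*u^3 + 37*u^2 + 142*u + 107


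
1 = 1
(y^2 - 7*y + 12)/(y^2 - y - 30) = (-y^2 + 7*y - 12)/(-y^2 + y + 30)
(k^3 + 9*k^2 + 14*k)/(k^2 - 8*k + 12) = k*(k^2 + 9*k + 14)/(k^2 - 8*k + 12)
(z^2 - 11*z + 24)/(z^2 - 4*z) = (z^2 - 11*z + 24)/(z*(z - 4))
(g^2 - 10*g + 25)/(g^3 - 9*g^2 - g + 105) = (g - 5)/(g^2 - 4*g - 21)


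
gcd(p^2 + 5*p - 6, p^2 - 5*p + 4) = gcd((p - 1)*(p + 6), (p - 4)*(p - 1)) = p - 1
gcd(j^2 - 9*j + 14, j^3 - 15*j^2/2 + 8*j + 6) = j - 2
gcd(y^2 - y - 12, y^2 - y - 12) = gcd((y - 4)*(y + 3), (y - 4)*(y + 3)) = y^2 - y - 12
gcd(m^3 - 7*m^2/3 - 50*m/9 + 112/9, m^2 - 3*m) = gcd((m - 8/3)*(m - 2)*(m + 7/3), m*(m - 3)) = 1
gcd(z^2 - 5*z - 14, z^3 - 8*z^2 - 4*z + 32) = z + 2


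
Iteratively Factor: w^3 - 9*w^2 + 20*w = (w)*(w^2 - 9*w + 20) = w*(w - 5)*(w - 4)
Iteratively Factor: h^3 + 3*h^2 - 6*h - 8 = (h + 1)*(h^2 + 2*h - 8) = (h - 2)*(h + 1)*(h + 4)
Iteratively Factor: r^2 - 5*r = (r)*(r - 5)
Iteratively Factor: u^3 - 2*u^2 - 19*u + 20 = (u - 1)*(u^2 - u - 20) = (u - 1)*(u + 4)*(u - 5)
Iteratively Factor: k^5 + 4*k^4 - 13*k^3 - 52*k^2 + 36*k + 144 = (k + 3)*(k^4 + k^3 - 16*k^2 - 4*k + 48) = (k - 2)*(k + 3)*(k^3 + 3*k^2 - 10*k - 24) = (k - 3)*(k - 2)*(k + 3)*(k^2 + 6*k + 8) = (k - 3)*(k - 2)*(k + 3)*(k + 4)*(k + 2)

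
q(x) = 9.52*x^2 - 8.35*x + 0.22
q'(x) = 19.04*x - 8.35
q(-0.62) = 9.06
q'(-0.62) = -20.15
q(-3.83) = 171.85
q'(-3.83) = -81.27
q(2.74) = 48.81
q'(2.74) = 43.82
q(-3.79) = 168.61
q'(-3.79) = -80.51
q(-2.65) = 89.20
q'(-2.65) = -58.81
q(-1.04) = 19.20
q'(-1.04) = -28.15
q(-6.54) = 462.01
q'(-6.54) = -132.87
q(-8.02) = 679.52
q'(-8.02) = -161.05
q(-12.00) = 1471.30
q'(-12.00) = -236.83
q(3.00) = 60.85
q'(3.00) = 48.77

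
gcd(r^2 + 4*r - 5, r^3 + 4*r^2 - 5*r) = r^2 + 4*r - 5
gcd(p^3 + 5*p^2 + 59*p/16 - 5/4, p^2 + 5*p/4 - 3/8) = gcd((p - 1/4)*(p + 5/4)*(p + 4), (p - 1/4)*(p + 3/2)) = p - 1/4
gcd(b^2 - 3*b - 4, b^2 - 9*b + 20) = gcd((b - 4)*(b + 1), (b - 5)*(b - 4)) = b - 4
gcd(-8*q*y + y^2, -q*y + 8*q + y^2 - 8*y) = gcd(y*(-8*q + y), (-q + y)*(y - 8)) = 1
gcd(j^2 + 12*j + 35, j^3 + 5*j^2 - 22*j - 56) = j + 7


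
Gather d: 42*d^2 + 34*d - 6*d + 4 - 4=42*d^2 + 28*d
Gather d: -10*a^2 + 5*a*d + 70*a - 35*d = -10*a^2 + 70*a + d*(5*a - 35)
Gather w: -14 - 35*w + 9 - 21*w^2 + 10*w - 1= -21*w^2 - 25*w - 6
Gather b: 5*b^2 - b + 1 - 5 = 5*b^2 - b - 4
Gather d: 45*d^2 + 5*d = 45*d^2 + 5*d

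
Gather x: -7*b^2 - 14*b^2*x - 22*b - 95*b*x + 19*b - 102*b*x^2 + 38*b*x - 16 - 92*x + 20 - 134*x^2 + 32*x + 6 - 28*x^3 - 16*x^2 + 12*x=-7*b^2 - 3*b - 28*x^3 + x^2*(-102*b - 150) + x*(-14*b^2 - 57*b - 48) + 10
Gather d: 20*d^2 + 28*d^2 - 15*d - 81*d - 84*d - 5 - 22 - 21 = 48*d^2 - 180*d - 48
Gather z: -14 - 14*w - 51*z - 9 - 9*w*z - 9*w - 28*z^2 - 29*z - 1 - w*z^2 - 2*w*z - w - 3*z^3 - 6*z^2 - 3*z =-24*w - 3*z^3 + z^2*(-w - 34) + z*(-11*w - 83) - 24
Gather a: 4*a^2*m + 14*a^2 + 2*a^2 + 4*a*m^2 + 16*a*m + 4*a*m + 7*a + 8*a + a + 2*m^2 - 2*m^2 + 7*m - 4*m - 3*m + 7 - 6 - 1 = a^2*(4*m + 16) + a*(4*m^2 + 20*m + 16)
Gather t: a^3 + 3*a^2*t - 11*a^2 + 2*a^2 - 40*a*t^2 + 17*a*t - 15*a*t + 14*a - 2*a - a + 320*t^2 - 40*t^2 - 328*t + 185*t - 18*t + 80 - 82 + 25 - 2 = a^3 - 9*a^2 + 11*a + t^2*(280 - 40*a) + t*(3*a^2 + 2*a - 161) + 21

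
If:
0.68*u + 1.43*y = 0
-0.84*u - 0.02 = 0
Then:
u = -0.02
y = 0.01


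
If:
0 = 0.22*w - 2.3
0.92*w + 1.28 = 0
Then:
No Solution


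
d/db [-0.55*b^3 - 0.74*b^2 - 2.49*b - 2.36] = -1.65*b^2 - 1.48*b - 2.49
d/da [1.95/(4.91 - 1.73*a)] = 3.3735/(1.73*a - 4.91)^2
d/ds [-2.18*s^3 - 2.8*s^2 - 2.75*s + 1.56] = -6.54*s^2 - 5.6*s - 2.75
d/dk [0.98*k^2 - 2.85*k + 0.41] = 1.96*k - 2.85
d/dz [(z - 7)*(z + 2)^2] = 3*(z - 4)*(z + 2)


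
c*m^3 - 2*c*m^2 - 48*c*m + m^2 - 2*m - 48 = (m - 8)*(m + 6)*(c*m + 1)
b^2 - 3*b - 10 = (b - 5)*(b + 2)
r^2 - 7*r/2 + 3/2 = (r - 3)*(r - 1/2)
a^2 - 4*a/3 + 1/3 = (a - 1)*(a - 1/3)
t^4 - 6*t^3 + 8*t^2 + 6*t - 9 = (t - 3)^2*(t - 1)*(t + 1)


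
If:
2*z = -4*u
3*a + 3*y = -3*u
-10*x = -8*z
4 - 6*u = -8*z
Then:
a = -y - 2/11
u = 2/11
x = -16/55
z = -4/11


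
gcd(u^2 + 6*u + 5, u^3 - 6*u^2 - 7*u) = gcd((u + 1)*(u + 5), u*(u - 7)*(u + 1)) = u + 1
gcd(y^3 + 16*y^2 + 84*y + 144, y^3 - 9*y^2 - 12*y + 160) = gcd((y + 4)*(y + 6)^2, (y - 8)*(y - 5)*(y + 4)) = y + 4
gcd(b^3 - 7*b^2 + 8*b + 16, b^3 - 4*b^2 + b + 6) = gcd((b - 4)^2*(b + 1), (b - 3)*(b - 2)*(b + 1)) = b + 1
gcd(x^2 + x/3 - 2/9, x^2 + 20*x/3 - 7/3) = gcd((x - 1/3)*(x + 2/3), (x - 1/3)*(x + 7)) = x - 1/3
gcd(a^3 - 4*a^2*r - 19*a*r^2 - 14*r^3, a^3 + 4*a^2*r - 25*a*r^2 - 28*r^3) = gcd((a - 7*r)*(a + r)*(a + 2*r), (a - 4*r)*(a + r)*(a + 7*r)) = a + r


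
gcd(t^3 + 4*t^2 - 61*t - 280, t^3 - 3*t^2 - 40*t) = t^2 - 3*t - 40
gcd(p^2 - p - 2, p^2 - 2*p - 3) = p + 1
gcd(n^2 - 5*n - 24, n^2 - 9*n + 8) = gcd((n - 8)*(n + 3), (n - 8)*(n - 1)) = n - 8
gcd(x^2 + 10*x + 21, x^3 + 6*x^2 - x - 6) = 1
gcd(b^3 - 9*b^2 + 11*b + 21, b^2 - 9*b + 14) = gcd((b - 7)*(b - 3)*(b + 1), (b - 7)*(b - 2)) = b - 7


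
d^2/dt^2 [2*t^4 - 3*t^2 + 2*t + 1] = 24*t^2 - 6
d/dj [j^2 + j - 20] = 2*j + 1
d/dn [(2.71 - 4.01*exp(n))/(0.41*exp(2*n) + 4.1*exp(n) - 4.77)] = (1.6441*exp(2*n) - 2.2222*exp(n) + 8.0167)*exp(n)/(0.1681*exp(4*n) + 3.362*exp(3*n) + 12.8986*exp(2*n) - 39.114*exp(n) + 22.7529)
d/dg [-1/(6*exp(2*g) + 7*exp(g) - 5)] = (12*exp(g) + 7)*exp(g)/(6*exp(2*g) + 7*exp(g) - 5)^2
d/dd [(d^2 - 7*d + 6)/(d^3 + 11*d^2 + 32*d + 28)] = (-d^3 + 16*d^2 + 59*d - 194)/(d^5 + 20*d^4 + 145*d^3 + 470*d^2 + 700*d + 392)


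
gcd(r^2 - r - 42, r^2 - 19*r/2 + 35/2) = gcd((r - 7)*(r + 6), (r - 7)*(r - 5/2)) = r - 7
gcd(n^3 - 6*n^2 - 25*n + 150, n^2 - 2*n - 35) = n + 5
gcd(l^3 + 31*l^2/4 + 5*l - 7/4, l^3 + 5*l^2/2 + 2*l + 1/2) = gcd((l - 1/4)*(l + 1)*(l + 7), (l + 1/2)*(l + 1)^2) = l + 1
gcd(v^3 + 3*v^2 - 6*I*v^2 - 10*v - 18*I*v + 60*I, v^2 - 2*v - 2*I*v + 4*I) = v - 2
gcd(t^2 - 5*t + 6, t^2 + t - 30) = 1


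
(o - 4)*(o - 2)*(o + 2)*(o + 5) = o^4 + o^3 - 24*o^2 - 4*o + 80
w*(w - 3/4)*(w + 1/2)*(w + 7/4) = w^4 + 3*w^3/2 - 13*w^2/16 - 21*w/32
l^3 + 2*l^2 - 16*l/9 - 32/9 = (l - 4/3)*(l + 4/3)*(l + 2)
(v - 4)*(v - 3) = v^2 - 7*v + 12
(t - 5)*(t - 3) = t^2 - 8*t + 15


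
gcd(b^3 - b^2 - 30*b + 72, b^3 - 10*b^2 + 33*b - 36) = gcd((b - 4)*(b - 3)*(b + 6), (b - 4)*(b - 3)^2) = b^2 - 7*b + 12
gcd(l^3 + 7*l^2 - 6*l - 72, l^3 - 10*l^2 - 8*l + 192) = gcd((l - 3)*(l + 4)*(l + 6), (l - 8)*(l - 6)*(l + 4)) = l + 4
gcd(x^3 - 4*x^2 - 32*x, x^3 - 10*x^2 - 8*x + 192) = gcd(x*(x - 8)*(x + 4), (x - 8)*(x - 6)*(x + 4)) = x^2 - 4*x - 32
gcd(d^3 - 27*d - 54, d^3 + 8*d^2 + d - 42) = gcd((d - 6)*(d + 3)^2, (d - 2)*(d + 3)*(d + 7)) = d + 3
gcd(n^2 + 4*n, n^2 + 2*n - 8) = n + 4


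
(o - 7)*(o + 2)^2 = o^3 - 3*o^2 - 24*o - 28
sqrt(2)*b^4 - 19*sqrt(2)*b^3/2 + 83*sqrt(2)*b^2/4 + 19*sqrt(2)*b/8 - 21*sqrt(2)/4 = (b - 6)*(b - 7/2)*(b - 1/2)*(sqrt(2)*b + sqrt(2)/2)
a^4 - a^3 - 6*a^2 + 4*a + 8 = (a - 2)^2*(a + 1)*(a + 2)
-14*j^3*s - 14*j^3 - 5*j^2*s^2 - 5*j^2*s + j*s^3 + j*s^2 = (-7*j + s)*(2*j + s)*(j*s + j)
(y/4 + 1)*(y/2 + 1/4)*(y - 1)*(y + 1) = y^4/8 + 9*y^3/16 + y^2/8 - 9*y/16 - 1/4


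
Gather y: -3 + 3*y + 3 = 3*y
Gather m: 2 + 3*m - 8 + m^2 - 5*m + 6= m^2 - 2*m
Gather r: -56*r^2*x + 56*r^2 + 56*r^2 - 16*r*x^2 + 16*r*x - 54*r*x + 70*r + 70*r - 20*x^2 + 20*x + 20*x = r^2*(112 - 56*x) + r*(-16*x^2 - 38*x + 140) - 20*x^2 + 40*x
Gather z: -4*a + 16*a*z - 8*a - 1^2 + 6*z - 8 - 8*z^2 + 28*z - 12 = -12*a - 8*z^2 + z*(16*a + 34) - 21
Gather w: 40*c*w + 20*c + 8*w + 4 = 20*c + w*(40*c + 8) + 4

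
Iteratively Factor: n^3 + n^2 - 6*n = (n)*(n^2 + n - 6) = n*(n + 3)*(n - 2)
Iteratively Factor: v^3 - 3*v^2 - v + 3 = (v - 1)*(v^2 - 2*v - 3) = (v - 1)*(v + 1)*(v - 3)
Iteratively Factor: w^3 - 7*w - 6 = (w - 3)*(w^2 + 3*w + 2) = (w - 3)*(w + 2)*(w + 1)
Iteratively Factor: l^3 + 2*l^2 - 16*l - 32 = (l - 4)*(l^2 + 6*l + 8) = (l - 4)*(l + 2)*(l + 4)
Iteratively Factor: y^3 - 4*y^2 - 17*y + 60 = (y + 4)*(y^2 - 8*y + 15) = (y - 5)*(y + 4)*(y - 3)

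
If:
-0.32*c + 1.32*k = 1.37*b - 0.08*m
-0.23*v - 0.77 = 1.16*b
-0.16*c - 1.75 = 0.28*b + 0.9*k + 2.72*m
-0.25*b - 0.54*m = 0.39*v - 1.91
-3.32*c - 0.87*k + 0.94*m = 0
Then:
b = -1.84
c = 0.50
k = -1.79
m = 0.11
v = 5.92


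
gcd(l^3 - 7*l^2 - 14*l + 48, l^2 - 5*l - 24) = l^2 - 5*l - 24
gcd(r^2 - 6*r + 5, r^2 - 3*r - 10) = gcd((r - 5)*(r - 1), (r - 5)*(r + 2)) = r - 5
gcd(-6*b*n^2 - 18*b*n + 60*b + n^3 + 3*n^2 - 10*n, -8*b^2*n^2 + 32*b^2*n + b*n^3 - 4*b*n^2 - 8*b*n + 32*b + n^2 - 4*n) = 1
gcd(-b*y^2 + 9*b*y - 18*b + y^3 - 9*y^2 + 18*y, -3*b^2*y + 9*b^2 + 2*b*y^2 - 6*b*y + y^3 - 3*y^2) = -b*y + 3*b + y^2 - 3*y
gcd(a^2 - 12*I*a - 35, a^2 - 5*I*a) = a - 5*I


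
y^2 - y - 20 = (y - 5)*(y + 4)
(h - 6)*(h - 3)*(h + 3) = h^3 - 6*h^2 - 9*h + 54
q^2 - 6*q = q*(q - 6)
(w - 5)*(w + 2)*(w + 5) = w^3 + 2*w^2 - 25*w - 50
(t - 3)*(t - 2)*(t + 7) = t^3 + 2*t^2 - 29*t + 42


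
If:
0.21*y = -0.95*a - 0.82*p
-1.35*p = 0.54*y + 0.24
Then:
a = 0.124210526315789*y + 0.153450292397661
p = -0.4*y - 0.177777777777778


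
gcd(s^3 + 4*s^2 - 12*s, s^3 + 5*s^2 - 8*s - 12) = s^2 + 4*s - 12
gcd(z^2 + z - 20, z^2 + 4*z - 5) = z + 5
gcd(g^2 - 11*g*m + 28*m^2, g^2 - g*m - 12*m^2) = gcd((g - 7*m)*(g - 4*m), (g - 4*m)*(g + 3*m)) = g - 4*m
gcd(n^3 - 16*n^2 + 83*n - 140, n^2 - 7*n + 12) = n - 4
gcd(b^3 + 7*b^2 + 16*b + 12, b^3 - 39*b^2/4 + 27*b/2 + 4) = 1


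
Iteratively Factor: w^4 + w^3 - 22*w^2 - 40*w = (w + 4)*(w^3 - 3*w^2 - 10*w) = (w + 2)*(w + 4)*(w^2 - 5*w) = (w - 5)*(w + 2)*(w + 4)*(w)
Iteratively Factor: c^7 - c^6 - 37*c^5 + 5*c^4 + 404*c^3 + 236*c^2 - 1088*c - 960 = (c + 1)*(c^6 - 2*c^5 - 35*c^4 + 40*c^3 + 364*c^2 - 128*c - 960) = (c + 1)*(c + 4)*(c^5 - 6*c^4 - 11*c^3 + 84*c^2 + 28*c - 240) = (c + 1)*(c + 2)*(c + 4)*(c^4 - 8*c^3 + 5*c^2 + 74*c - 120) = (c - 5)*(c + 1)*(c + 2)*(c + 4)*(c^3 - 3*c^2 - 10*c + 24) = (c - 5)*(c + 1)*(c + 2)*(c + 3)*(c + 4)*(c^2 - 6*c + 8) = (c - 5)*(c - 4)*(c + 1)*(c + 2)*(c + 3)*(c + 4)*(c - 2)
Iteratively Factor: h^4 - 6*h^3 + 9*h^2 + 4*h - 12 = (h - 2)*(h^3 - 4*h^2 + h + 6) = (h - 3)*(h - 2)*(h^2 - h - 2) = (h - 3)*(h - 2)^2*(h + 1)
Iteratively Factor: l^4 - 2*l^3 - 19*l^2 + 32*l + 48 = (l - 3)*(l^3 + l^2 - 16*l - 16) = (l - 3)*(l + 1)*(l^2 - 16) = (l - 4)*(l - 3)*(l + 1)*(l + 4)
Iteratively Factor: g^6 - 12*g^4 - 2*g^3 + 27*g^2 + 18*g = (g)*(g^5 - 12*g^3 - 2*g^2 + 27*g + 18) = g*(g - 2)*(g^4 + 2*g^3 - 8*g^2 - 18*g - 9) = g*(g - 2)*(g + 3)*(g^3 - g^2 - 5*g - 3) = g*(g - 3)*(g - 2)*(g + 3)*(g^2 + 2*g + 1) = g*(g - 3)*(g - 2)*(g + 1)*(g + 3)*(g + 1)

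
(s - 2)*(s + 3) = s^2 + s - 6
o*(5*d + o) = 5*d*o + o^2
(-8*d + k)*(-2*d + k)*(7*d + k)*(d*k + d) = 112*d^4*k + 112*d^4 - 54*d^3*k^2 - 54*d^3*k - 3*d^2*k^3 - 3*d^2*k^2 + d*k^4 + d*k^3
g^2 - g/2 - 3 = (g - 2)*(g + 3/2)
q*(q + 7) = q^2 + 7*q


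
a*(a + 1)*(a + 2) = a^3 + 3*a^2 + 2*a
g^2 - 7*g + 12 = (g - 4)*(g - 3)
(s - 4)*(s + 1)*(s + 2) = s^3 - s^2 - 10*s - 8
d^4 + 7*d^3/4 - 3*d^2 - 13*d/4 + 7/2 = (d - 1)^2*(d + 7/4)*(d + 2)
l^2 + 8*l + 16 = (l + 4)^2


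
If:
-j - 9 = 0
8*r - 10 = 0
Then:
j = -9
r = 5/4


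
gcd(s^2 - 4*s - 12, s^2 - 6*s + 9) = 1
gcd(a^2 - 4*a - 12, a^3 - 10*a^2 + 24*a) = a - 6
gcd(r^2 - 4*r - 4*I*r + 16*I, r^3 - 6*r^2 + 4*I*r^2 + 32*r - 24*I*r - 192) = r - 4*I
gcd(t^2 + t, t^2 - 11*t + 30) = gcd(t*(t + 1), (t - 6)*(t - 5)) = 1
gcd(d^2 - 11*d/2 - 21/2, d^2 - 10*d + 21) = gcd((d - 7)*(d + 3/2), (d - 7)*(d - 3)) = d - 7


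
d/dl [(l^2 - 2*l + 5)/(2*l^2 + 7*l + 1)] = (11*l^2 - 18*l - 37)/(4*l^4 + 28*l^3 + 53*l^2 + 14*l + 1)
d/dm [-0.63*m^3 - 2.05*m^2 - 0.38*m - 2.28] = -1.89*m^2 - 4.1*m - 0.38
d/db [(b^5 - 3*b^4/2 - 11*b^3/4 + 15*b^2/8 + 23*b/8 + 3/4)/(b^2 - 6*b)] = (24*b^6 - 216*b^5 + 194*b^4 + 264*b^3 - 113*b^2 - 12*b + 36)/(8*b^2*(b^2 - 12*b + 36))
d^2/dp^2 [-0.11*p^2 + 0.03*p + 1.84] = -0.220000000000000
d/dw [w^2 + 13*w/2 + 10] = 2*w + 13/2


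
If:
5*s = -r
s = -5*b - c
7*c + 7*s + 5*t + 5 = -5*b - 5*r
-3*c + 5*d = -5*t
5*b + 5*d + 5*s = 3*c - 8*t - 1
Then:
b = 4*t + 2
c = -77*t/5 - 39/5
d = -256*t/25 - 117/25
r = 23*t + 11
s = -23*t/5 - 11/5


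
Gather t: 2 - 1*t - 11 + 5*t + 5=4*t - 4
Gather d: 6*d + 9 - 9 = 6*d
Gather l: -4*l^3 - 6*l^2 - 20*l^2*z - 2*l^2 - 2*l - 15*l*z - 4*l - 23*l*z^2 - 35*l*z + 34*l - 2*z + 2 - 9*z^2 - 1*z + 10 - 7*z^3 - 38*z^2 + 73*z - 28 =-4*l^3 + l^2*(-20*z - 8) + l*(-23*z^2 - 50*z + 28) - 7*z^3 - 47*z^2 + 70*z - 16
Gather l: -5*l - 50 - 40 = -5*l - 90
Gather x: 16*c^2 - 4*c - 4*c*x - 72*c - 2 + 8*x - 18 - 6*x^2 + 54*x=16*c^2 - 76*c - 6*x^2 + x*(62 - 4*c) - 20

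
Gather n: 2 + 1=3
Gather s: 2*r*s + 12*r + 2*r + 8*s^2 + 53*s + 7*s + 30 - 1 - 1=14*r + 8*s^2 + s*(2*r + 60) + 28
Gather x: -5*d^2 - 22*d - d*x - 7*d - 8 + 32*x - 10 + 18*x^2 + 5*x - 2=-5*d^2 - 29*d + 18*x^2 + x*(37 - d) - 20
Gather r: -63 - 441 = -504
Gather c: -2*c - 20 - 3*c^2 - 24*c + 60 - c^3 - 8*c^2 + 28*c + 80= -c^3 - 11*c^2 + 2*c + 120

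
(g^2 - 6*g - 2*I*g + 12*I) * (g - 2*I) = g^3 - 6*g^2 - 4*I*g^2 - 4*g + 24*I*g + 24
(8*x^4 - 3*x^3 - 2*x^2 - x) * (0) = 0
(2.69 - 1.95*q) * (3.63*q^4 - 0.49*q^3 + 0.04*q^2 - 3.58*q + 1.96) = -7.0785*q^5 + 10.7202*q^4 - 1.3961*q^3 + 7.0886*q^2 - 13.4522*q + 5.2724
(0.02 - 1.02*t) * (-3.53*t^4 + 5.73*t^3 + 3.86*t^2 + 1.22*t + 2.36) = 3.6006*t^5 - 5.9152*t^4 - 3.8226*t^3 - 1.1672*t^2 - 2.3828*t + 0.0472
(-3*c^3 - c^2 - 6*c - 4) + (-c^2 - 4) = -3*c^3 - 2*c^2 - 6*c - 8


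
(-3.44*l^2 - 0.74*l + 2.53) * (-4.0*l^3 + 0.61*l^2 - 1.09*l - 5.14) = 13.76*l^5 + 0.8616*l^4 - 6.8218*l^3 + 20.0315*l^2 + 1.0459*l - 13.0042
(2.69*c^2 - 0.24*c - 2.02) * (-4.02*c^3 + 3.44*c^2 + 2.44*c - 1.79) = -10.8138*c^5 + 10.2184*c^4 + 13.8584*c^3 - 12.3495*c^2 - 4.4992*c + 3.6158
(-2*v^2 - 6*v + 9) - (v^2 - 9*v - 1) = -3*v^2 + 3*v + 10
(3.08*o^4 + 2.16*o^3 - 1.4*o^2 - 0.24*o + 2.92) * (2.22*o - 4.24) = 6.8376*o^5 - 8.264*o^4 - 12.2664*o^3 + 5.4032*o^2 + 7.5*o - 12.3808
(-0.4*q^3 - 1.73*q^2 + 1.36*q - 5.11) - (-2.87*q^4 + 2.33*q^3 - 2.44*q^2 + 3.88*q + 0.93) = 2.87*q^4 - 2.73*q^3 + 0.71*q^2 - 2.52*q - 6.04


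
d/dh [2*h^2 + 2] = 4*h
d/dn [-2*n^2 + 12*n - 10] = 12 - 4*n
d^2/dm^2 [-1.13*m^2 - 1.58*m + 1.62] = -2.26000000000000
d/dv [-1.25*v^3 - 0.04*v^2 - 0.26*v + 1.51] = -3.75*v^2 - 0.08*v - 0.26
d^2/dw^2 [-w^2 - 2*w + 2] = -2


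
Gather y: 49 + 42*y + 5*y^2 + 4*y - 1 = 5*y^2 + 46*y + 48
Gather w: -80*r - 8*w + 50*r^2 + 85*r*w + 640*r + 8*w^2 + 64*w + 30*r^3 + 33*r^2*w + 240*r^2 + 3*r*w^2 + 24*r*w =30*r^3 + 290*r^2 + 560*r + w^2*(3*r + 8) + w*(33*r^2 + 109*r + 56)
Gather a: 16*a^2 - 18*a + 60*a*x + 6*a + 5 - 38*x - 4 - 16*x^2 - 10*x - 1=16*a^2 + a*(60*x - 12) - 16*x^2 - 48*x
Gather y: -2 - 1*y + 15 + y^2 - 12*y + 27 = y^2 - 13*y + 40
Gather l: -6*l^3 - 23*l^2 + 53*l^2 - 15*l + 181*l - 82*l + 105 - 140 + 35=-6*l^3 + 30*l^2 + 84*l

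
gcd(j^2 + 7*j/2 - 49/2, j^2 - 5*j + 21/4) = j - 7/2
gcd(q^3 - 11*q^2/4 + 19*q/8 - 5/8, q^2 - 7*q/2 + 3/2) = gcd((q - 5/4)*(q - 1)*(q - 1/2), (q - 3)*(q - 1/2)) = q - 1/2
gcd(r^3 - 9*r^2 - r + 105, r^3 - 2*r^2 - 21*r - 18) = r + 3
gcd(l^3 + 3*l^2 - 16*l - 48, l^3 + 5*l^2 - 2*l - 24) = l^2 + 7*l + 12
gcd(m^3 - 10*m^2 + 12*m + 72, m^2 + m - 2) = m + 2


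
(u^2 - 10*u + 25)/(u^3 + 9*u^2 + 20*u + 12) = (u^2 - 10*u + 25)/(u^3 + 9*u^2 + 20*u + 12)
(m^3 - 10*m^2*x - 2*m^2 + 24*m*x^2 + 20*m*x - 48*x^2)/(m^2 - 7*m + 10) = (m^2 - 10*m*x + 24*x^2)/(m - 5)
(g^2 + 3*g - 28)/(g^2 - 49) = (g - 4)/(g - 7)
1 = 1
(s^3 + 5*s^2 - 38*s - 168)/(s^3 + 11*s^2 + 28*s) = (s - 6)/s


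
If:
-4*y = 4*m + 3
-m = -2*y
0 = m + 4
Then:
No Solution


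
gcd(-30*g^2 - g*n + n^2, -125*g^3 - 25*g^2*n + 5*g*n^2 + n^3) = 5*g + n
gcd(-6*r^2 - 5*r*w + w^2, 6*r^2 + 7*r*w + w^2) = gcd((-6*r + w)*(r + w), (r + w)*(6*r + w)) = r + w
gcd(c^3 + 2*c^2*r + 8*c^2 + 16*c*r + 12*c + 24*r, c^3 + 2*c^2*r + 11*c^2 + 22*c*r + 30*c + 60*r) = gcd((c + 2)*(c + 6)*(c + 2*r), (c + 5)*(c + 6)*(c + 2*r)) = c^2 + 2*c*r + 6*c + 12*r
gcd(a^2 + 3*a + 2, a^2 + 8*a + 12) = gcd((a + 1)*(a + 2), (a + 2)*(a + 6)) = a + 2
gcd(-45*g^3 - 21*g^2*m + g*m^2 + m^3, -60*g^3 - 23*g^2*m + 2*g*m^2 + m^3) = 15*g^2 + 2*g*m - m^2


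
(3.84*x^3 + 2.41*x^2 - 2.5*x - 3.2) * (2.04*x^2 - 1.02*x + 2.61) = 7.8336*x^5 + 0.9996*x^4 + 2.4642*x^3 + 2.3121*x^2 - 3.261*x - 8.352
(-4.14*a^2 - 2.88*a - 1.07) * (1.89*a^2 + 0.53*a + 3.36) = -7.8246*a^4 - 7.6374*a^3 - 17.4591*a^2 - 10.2439*a - 3.5952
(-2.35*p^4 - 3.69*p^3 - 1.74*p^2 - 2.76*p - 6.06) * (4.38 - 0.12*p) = 0.282*p^5 - 9.8502*p^4 - 15.9534*p^3 - 7.29*p^2 - 11.3616*p - 26.5428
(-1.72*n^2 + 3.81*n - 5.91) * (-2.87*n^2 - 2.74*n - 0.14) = 4.9364*n^4 - 6.2219*n^3 + 6.7631*n^2 + 15.66*n + 0.8274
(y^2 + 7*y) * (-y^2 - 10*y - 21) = -y^4 - 17*y^3 - 91*y^2 - 147*y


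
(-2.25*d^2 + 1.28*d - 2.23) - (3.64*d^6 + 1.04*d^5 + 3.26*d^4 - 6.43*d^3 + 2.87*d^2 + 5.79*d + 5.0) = -3.64*d^6 - 1.04*d^5 - 3.26*d^4 + 6.43*d^3 - 5.12*d^2 - 4.51*d - 7.23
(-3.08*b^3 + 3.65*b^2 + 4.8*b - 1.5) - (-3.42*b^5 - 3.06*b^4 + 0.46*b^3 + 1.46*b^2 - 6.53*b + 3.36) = 3.42*b^5 + 3.06*b^4 - 3.54*b^3 + 2.19*b^2 + 11.33*b - 4.86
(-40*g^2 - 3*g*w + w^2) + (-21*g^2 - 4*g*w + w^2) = -61*g^2 - 7*g*w + 2*w^2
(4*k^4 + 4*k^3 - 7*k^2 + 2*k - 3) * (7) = 28*k^4 + 28*k^3 - 49*k^2 + 14*k - 21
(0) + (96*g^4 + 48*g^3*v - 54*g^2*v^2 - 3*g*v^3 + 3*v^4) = 96*g^4 + 48*g^3*v - 54*g^2*v^2 - 3*g*v^3 + 3*v^4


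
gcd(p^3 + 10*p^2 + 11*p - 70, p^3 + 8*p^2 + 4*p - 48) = p - 2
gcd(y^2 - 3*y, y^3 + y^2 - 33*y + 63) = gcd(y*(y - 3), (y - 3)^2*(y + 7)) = y - 3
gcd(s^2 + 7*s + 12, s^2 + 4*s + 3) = s + 3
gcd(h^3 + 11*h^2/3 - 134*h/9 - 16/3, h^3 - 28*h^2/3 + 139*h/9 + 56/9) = h^2 - 7*h/3 - 8/9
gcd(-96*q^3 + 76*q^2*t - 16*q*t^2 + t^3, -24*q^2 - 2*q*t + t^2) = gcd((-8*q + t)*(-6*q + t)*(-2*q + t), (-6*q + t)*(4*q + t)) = 6*q - t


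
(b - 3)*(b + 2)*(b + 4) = b^3 + 3*b^2 - 10*b - 24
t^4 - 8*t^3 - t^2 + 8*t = t*(t - 8)*(t - 1)*(t + 1)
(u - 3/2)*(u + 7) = u^2 + 11*u/2 - 21/2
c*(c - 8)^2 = c^3 - 16*c^2 + 64*c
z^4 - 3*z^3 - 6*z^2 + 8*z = z*(z - 4)*(z - 1)*(z + 2)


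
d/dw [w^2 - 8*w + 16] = 2*w - 8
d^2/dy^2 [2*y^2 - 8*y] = 4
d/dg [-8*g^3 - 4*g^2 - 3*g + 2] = -24*g^2 - 8*g - 3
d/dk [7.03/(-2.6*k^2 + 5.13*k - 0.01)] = (36.556*k - 36.0639)/(2.6*k^2 - 5.13*k + 0.01)^2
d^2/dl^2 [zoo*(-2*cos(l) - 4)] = zoo*cos(l)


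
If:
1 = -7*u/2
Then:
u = -2/7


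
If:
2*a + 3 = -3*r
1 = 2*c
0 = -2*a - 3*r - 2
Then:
No Solution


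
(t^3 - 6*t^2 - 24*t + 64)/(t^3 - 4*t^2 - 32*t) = (t - 2)/t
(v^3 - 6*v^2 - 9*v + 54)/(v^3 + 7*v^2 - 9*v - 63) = (v - 6)/(v + 7)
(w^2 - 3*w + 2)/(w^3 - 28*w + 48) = (w - 1)/(w^2 + 2*w - 24)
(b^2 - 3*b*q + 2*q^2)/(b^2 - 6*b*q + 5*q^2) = (-b + 2*q)/(-b + 5*q)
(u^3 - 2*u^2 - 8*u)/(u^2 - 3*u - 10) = u*(u - 4)/(u - 5)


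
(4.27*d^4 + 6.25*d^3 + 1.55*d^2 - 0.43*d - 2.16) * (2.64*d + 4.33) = 11.2728*d^5 + 34.9891*d^4 + 31.1545*d^3 + 5.5763*d^2 - 7.5643*d - 9.3528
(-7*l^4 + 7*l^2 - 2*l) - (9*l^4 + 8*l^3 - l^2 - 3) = -16*l^4 - 8*l^3 + 8*l^2 - 2*l + 3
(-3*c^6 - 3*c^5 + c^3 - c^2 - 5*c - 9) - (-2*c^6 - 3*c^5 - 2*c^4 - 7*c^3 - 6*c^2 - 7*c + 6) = -c^6 + 2*c^4 + 8*c^3 + 5*c^2 + 2*c - 15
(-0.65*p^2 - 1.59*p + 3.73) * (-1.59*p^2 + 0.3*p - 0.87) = 1.0335*p^4 + 2.3331*p^3 - 5.8422*p^2 + 2.5023*p - 3.2451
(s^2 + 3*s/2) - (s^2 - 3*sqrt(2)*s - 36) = 3*s/2 + 3*sqrt(2)*s + 36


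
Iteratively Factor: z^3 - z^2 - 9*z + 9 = (z - 1)*(z^2 - 9) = (z - 1)*(z + 3)*(z - 3)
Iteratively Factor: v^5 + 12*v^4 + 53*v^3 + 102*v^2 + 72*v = (v + 3)*(v^4 + 9*v^3 + 26*v^2 + 24*v) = (v + 2)*(v + 3)*(v^3 + 7*v^2 + 12*v) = (v + 2)*(v + 3)^2*(v^2 + 4*v) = v*(v + 2)*(v + 3)^2*(v + 4)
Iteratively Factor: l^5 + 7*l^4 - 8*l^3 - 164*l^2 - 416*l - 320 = (l + 4)*(l^4 + 3*l^3 - 20*l^2 - 84*l - 80) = (l - 5)*(l + 4)*(l^3 + 8*l^2 + 20*l + 16) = (l - 5)*(l + 4)^2*(l^2 + 4*l + 4) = (l - 5)*(l + 2)*(l + 4)^2*(l + 2)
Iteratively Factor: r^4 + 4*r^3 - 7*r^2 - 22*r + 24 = (r - 1)*(r^3 + 5*r^2 - 2*r - 24) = (r - 1)*(r + 3)*(r^2 + 2*r - 8) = (r - 2)*(r - 1)*(r + 3)*(r + 4)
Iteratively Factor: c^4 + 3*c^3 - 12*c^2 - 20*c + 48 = (c - 2)*(c^3 + 5*c^2 - 2*c - 24) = (c - 2)^2*(c^2 + 7*c + 12) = (c - 2)^2*(c + 3)*(c + 4)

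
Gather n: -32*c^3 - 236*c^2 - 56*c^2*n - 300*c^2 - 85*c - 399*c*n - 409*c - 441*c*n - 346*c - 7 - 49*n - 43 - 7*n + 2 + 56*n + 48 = -32*c^3 - 536*c^2 - 840*c + n*(-56*c^2 - 840*c)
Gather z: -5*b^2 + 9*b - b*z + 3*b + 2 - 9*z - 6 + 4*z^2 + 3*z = -5*b^2 + 12*b + 4*z^2 + z*(-b - 6) - 4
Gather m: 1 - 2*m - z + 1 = -2*m - z + 2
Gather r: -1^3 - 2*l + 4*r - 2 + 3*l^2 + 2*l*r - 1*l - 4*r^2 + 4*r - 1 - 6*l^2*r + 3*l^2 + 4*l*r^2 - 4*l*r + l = 6*l^2 - 2*l + r^2*(4*l - 4) + r*(-6*l^2 - 2*l + 8) - 4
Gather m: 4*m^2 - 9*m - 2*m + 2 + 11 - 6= 4*m^2 - 11*m + 7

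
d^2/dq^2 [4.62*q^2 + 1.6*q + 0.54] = 9.24000000000000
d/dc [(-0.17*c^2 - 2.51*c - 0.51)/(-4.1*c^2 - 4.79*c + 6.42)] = (-9.4767*c^2 - 6.3648*c - 18.5571)/(16.81*c^4 + 39.278*c^3 - 29.6999*c^2 - 61.5036*c + 41.2164)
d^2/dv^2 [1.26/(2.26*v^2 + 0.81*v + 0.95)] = (-12.871152*v^2 - 4.613112*v + 1.26*(4.52*v + 0.81)*(9.04*v + 1.62) - 5.41044)/(2.26*v^2 + 0.81*v + 0.95)^3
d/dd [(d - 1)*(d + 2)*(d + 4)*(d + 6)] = 4*d^3 + 33*d^2 + 64*d + 4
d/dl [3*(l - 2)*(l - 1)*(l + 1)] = 9*l^2 - 12*l - 3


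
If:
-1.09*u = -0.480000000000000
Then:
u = 0.44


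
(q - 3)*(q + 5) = q^2 + 2*q - 15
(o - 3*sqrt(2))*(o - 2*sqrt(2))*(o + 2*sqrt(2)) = o^3 - 3*sqrt(2)*o^2 - 8*o + 24*sqrt(2)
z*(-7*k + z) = -7*k*z + z^2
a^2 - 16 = (a - 4)*(a + 4)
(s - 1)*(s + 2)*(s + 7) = s^3 + 8*s^2 + 5*s - 14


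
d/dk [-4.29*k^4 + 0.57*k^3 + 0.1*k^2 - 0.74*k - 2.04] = -17.16*k^3 + 1.71*k^2 + 0.2*k - 0.74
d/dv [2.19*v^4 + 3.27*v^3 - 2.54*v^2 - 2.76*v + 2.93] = 8.76*v^3 + 9.81*v^2 - 5.08*v - 2.76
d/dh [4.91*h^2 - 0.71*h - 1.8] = 9.82*h - 0.71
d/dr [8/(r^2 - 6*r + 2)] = 16*(3 - r)/(r^2 - 6*r + 2)^2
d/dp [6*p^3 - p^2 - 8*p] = 18*p^2 - 2*p - 8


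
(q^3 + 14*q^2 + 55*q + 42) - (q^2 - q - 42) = q^3 + 13*q^2 + 56*q + 84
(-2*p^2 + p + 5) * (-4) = 8*p^2 - 4*p - 20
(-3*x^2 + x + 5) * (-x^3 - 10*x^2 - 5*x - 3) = 3*x^5 + 29*x^4 - 46*x^2 - 28*x - 15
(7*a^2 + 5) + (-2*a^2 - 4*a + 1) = 5*a^2 - 4*a + 6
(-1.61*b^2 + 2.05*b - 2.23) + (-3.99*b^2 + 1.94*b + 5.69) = -5.6*b^2 + 3.99*b + 3.46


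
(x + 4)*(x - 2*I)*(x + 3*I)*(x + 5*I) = x^4 + 4*x^3 + 6*I*x^3 + x^2 + 24*I*x^2 + 4*x + 30*I*x + 120*I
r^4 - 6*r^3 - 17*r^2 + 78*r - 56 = (r - 7)*(r - 2)*(r - 1)*(r + 4)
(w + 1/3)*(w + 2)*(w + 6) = w^3 + 25*w^2/3 + 44*w/3 + 4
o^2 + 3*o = o*(o + 3)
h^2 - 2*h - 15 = (h - 5)*(h + 3)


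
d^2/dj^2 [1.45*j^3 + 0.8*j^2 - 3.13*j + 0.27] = 8.7*j + 1.6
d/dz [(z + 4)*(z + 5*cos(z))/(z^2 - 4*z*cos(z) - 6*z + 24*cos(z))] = (-9*z^3*sin(z) + 18*z^2*sin(z) - 9*z^2*cos(z) - 10*z^2 + 216*z*sin(z) + 8*z*cos(z) + 200*cos(z)^2 + 216*cos(z))/((z - 6)^2*(z - 4*cos(z))^2)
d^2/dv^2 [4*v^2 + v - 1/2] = 8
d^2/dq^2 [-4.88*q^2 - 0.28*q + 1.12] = -9.76000000000000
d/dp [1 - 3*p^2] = -6*p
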